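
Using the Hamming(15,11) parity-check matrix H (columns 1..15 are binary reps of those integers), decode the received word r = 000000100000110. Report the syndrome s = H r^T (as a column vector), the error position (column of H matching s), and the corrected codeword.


s = (0, 1, 0, 0)^T, error position = 4, corrected codeword c = 000100100000110

Compute s = H r^T mod 2 one row at a time:
  s_1 = 0 + 0 + 0 + 0 + 0 + 1 + 1 + 0 = 2 ≡ 0 (mod 2).
  s_2 = 0 + 0 + 0 + 1 + 0 + 1 + 1 + 0 = 3 ≡ 1 (mod 2).
  s_3 = 0 + 0 + 0 + 1 + 0 + 0 + 1 + 0 = 2 ≡ 0 (mod 2).
  s_4 = 0 + 0 + 0 + 1 + 0 + 0 + 1 + 0 = 2 ≡ 0 (mod 2).
s = (0, 1, 0, 0)^T — this equals column 4 of H (binary 0100), so error is at position 4.
Correct: flip bit 4 of r = 000000100000110 to get c = 000100100000110.


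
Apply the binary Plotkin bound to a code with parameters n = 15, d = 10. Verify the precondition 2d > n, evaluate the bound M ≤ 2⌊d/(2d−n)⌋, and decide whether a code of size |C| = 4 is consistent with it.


Plotkin bound M ≤ 4; given |C| = 4 ≤ bound (satisfied).

Check applicability: 2d = 20, n = 15.
2d − n = 5 > 0, so Plotkin applies.
Compute d/(2d−n) = 10/5 ≈ 2.0000.
⌊d/(2d−n)⌋ = 2.
Plotkin bound: M ≤ 2·2 = 4.
Given |C| = 4, check: satisfied.
This |C| is at the Plotkin bound.


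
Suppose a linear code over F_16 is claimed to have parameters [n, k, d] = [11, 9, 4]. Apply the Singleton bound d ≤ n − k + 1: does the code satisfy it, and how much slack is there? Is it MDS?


Singleton RHS = n − k + 1 = 3, slack = -1, bound violated (no such code; not MDS).

Singleton bound: d ≤ n − k + 1.
Here n = 11, k = 9, so n − k + 1 = 3.
Given d = 4, check d ≤ 3: NO.
Slack = (n − k + 1) − d = -1.
The slack is negative: d = 4 exceeds n − k + 1 = 3 by 1, so the Singleton bound is violated and no linear [11, 9, 4]_16 code can exist. In particular it is not MDS (MDS requires d = n − k + 1 exactly).
Description: the claimed parameters are [11, 9, 4]_16; such a code would be impossible (violates the Singleton bound).


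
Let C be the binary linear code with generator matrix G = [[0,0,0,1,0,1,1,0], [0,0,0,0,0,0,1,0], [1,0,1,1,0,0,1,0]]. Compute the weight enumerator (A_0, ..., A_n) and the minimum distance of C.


Weight distribution: A_0 = 1, A_1 = 1, A_2 = 1, A_3 = 3, A_4 = 2. Minimum distance d = 1.

Enumerate all 2^3 = 8 messages m ∈ F_2^3.
For each, compute codeword c = mG in F_2^8, then tally its weight.
  m = 000 → c = 00000000, weight = 0.
  m = 100 → c = 00010110, weight = 3.
  m = 010 → c = 00000010, weight = 1.
  m = 110 → c = 00010100, weight = 2.
  m = 001 → c = 10110010, weight = 4.
  m = 101 → c = 10100100, weight = 3.
  m = 011 → c = 10110000, weight = 3.
  m = 111 → c = 10100110, weight = 4.
Tally weights:
  weight 0: 1 codewords.
  weight 1: 1 codewords.
  weight 2: 1 codewords.
  weight 3: 3 codewords.
  weight 4: 2 codewords.
Minimum distance d = smallest w > 0 with A_w > 0 = 1.
Sanity: Σ A_w = 8 = 2^3 = 8 ✓.


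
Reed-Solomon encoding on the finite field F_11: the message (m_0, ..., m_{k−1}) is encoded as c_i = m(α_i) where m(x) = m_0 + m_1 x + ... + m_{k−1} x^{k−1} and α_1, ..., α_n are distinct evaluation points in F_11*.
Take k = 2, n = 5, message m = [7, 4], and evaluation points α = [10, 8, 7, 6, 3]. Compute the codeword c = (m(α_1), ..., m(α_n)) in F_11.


c = [3, 6, 2, 9, 8]

Message polynomial: m(x) = 7 + 4·x (mod 11).
For each evaluation point α_i, compute m(α_i) mod 11:
  α_1 = 10: Horner steps 4 → 3, so m(10) = 3.
  α_2 = 8: Horner steps 4 → 6, so m(8) = 6.
  α_3 = 7: Horner steps 4 → 2, so m(7) = 2.
  α_4 = 6: Horner steps 4 → 9, so m(6) = 9.
  α_5 = 3: Horner steps 4 → 8, so m(3) = 8.
Codeword c = [3, 6, 2, 9, 8] ∈ F_11^5.


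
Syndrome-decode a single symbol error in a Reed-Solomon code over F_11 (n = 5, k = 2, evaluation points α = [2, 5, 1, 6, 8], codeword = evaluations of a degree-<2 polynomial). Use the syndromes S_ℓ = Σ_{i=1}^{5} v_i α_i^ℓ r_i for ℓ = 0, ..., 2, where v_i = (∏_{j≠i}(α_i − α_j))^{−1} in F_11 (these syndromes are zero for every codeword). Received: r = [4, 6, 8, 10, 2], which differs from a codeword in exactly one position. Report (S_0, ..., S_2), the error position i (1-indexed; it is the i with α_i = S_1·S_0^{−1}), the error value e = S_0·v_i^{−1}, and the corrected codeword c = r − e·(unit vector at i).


S = (1, 5, 3), error at position 2, error magnitude e = 3, c = [4, 3, 8, 10, 2].

Step 1: column multipliers v_i = (∏_{j≠i}(α_i − α_j))^{−1} mod 11.
  i = 1 (α = 2): (2−5)(2−1)(2−6)(2−8) = (−3)·1·(−4)·(−6) = −72 ≡ 5, so v_1 = 5^{−1} = 9 (mod 11).
  i = 2 (α = 5): (5−2)(5−1)(5−6)(5−8) = 3·4·(−1)·(−3) = 36 ≡ 3, so v_2 = 3^{−1} = 4 (mod 11).
  i = 3 (α = 1): (1−2)(1−5)(1−6)(1−8) = (−1)·(−4)·(−5)·(−7) = 140 ≡ 8, so v_3 = 8^{−1} = 7 (mod 11).
  i = 4 (α = 6): (6−2)(6−5)(6−1)(6−8) = 4·1·5·(−2) = −40 ≡ 4, so v_4 = 4^{−1} = 3 (mod 11).
  i = 5 (α = 8): (8−2)(8−5)(8−1)(8−6) = 6·3·7·2 = 252 ≡ 10, so v_5 = 10^{−1} = 10 (mod 11).
  v = [9, 4, 7, 3, 10].
Step 2: syndromes of r = [4, 6, 8, 10, 2] (all sums mod 11).
  S_0 = Σ v_i r_i = 9·4 + 4·6 + 7·8 + 3·10 + 10·2 = 166 ≡ 1.
  S_1 = Σ v_i α_i r_i = 9·2·4 + 4·5·6 + 7·1·8 + 3·6·10 + 10·8·2 = 588 ≡ 5.
  α_i^2 mod 11 = [4, 3, 1, 3, 9].
  S_2 = Σ v_i α_i^2 r_i = 9·4·4 + 4·3·6 + 7·1·8 + 3·3·10 + 10·9·2 = 542 ≡ 3.
  S = (1, 5, 3) ≠ 0, so r is not a codeword (an error is present).
Step 3: locate the error. For a single error e at position i, S_ℓ = v_i·e·α_i^ℓ, so α_err = S_1/S_0.
  S_0^{−1} = 1^{−1} = 1 (mod 11), so α_err = 5·1 = 5 ≡ 5 = α_2. Error position i = 2.
  Consistency check: S_2/S_1 = 3·9 = 27 ≡ 5 = α_err ✓ (single-error assumption holds).
Step 4: error magnitude e = S_0/v_2 = S_0·∏_{j≠2}(α_2 − α_j) = 1·3 = 3 ≡ 3 (mod 11).
Step 5: correct position 2: c_2 = r_2 − e = 6 − 3 ≡ 3 (mod 11). Hence c = [4, 3, 8, 10, 2].
  Check: interpolating c through the α_i gives m(x) = 1 + 7·x (degree < 2) with m(α_i) = c_i for every i, so c is indeed a codeword.


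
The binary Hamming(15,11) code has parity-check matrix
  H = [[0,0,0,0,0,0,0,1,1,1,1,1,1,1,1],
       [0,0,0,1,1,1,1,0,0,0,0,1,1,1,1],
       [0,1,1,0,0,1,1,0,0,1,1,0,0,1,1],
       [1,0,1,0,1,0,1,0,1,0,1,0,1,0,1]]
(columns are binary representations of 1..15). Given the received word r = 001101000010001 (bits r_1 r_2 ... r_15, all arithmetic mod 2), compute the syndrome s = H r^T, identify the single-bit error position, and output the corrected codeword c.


s = (0, 1, 0, 1)^T, error position = 5, corrected codeword c = 001111000010001

Compute s = H r^T mod 2 one row at a time:
  s_1 = 0 + 0 + 0 + 1 + 0 + 0 + 0 + 1 = 2 ≡ 0 (mod 2).
  s_2 = 1 + 0 + 1 + 0 + 0 + 0 + 0 + 1 = 3 ≡ 1 (mod 2).
  s_3 = 0 + 1 + 1 + 0 + 0 + 1 + 0 + 1 = 4 ≡ 0 (mod 2).
  s_4 = 0 + 1 + 0 + 0 + 0 + 1 + 0 + 1 = 3 ≡ 1 (mod 2).
s = (0, 1, 0, 1)^T — this equals column 5 of H (binary 0101), so error is at position 5.
Correct: flip bit 5 of r = 001101000010001 to get c = 001111000010001.


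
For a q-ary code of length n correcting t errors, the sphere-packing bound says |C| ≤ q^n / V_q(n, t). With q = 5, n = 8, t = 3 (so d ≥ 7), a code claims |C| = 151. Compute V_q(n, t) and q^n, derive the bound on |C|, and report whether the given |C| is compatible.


V_q(n, t) = 4065, q^n = 390625, Hamming bound = 96, |C| = 151 > bound (violated).

Step 1: Compute V_q(n, t) = Σ_{j=0}^3 C(n, j) (q−1)^j.
  j = 0: C(8,0)·(4)^0 = 1·1 = 1.
  j = 1: C(8,1)·(4)^1 = 8·4 = 32.
  j = 2: C(8,2)·(4)^2 = 28·16 = 448.
  j = 3: C(8,3)·(4)^3 = 56·64 = 3584.
  V_q(n, t) = 1 + 32 + 448 + 3584 = 4065.
Step 2: q^n = 5^8 = 390625.
Step 3: Hamming bound ⌊q^n / V_q(n,t)⌋ = ⌊390625/4065⌋ = 96.
Step 4: Compare |C| = 151 to 96: violated.
The claimed |C| lies above the Hamming bound, so no 5-ary code of length 8 with d ≥ 7 can have 151 codewords.


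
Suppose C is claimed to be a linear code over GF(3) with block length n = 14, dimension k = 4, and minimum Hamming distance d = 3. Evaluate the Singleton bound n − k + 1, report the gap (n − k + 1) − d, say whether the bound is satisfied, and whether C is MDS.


Singleton RHS = n − k + 1 = 11, slack = 8, bound satisfied, not MDS.

Singleton bound: d ≤ n − k + 1.
Here n = 14, k = 4, so n − k + 1 = 11.
Given d = 3, check d ≤ 11: YES.
Slack = (n − k + 1) − d = 8.
The code is NOT MDS (slack = 8 > 0).
Description: the claimed parameters are [14, 4, 3]_3; such a code would be non-MDS.


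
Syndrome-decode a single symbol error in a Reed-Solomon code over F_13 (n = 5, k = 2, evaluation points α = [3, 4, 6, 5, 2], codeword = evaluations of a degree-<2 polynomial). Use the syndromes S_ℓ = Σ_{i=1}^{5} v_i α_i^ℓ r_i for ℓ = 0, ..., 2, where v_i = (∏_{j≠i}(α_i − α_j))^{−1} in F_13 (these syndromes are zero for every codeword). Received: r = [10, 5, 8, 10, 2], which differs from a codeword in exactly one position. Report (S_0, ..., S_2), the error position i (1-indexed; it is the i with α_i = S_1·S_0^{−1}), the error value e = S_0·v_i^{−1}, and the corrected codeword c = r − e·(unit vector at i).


S = (7, 9, 6), error at position 4, error magnitude e = 10, c = [10, 5, 8, 0, 2].

Step 1: column multipliers v_i = (∏_{j≠i}(α_i − α_j))^{−1} mod 13.
  i = 1 (α = 3): (3−4)(3−6)(3−5)(3−2) = (−1)·(−3)·(−2)·1 = −6 ≡ 7, so v_1 = 7^{−1} = 2 (mod 13).
  i = 2 (α = 4): (4−3)(4−6)(4−5)(4−2) = 1·(−2)·(−1)·2 = 4 ≡ 4, so v_2 = 4^{−1} = 10 (mod 13).
  i = 3 (α = 6): (6−3)(6−4)(6−5)(6−2) = 3·2·1·4 = 24 ≡ 11, so v_3 = 11^{−1} = 6 (mod 13).
  i = 4 (α = 5): (5−3)(5−4)(5−6)(5−2) = 2·1·(−1)·3 = −6 ≡ 7, so v_4 = 7^{−1} = 2 (mod 13).
  i = 5 (α = 2): (2−3)(2−4)(2−6)(2−5) = (−1)·(−2)·(−4)·(−3) = 24 ≡ 11, so v_5 = 11^{−1} = 6 (mod 13).
  v = [2, 10, 6, 2, 6].
Step 2: syndromes of r = [10, 5, 8, 10, 2] (all sums mod 13).
  S_0 = Σ v_i r_i = 2·10 + 10·5 + 6·8 + 2·10 + 6·2 = 150 ≡ 7.
  S_1 = Σ v_i α_i r_i = 2·3·10 + 10·4·5 + 6·6·8 + 2·5·10 + 6·2·2 = 672 ≡ 9.
  α_i^2 mod 13 = [9, 3, 10, 12, 4].
  S_2 = Σ v_i α_i^2 r_i = 2·9·10 + 10·3·5 + 6·10·8 + 2·12·10 + 6·4·2 = 1098 ≡ 6.
  S = (7, 9, 6) ≠ 0, so r is not a codeword (an error is present).
Step 3: locate the error. For a single error e at position i, S_ℓ = v_i·e·α_i^ℓ, so α_err = S_1/S_0.
  S_0^{−1} = 7^{−1} = 2 (mod 13), so α_err = 9·2 = 18 ≡ 5 = α_4. Error position i = 4.
  Consistency check: S_2/S_1 = 6·3 = 18 ≡ 5 = α_err ✓ (single-error assumption holds).
Step 4: error magnitude e = S_0/v_4 = S_0·∏_{j≠4}(α_4 − α_j) = 7·7 = 49 ≡ 10 (mod 13).
Step 5: correct position 4: c_4 = r_4 − e = 10 − 10 ≡ 0 (mod 13). Hence c = [10, 5, 8, 0, 2].
  Check: interpolating c through the α_i gives m(x) = 12 + 8·x (degree < 2) with m(α_i) = c_i for every i, so c is indeed a codeword.


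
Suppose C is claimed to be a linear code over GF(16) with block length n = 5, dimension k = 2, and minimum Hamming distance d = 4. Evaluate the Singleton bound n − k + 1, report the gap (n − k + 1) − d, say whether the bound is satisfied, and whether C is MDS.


Singleton RHS = n − k + 1 = 4, slack = 0, bound satisfied, MDS.

Singleton bound: d ≤ n − k + 1.
Here n = 5, k = 2, so n − k + 1 = 4.
Given d = 4, check d ≤ 4: YES.
Slack = (n − k + 1) − d = 0.
The code is MDS (slack = 0).
Description: the claimed parameters are [5, 2, 4]_16; such a code would be MDS (meets Singleton bound).


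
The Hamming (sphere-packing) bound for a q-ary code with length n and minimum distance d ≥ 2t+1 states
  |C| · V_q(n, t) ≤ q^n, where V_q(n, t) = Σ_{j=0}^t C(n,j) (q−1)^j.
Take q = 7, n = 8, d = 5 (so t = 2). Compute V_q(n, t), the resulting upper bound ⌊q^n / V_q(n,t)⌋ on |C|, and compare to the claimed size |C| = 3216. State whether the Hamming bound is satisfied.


V_q(n, t) = 1057, q^n = 5764801, Hamming bound = 5453, |C| = 3216 ≤ bound (satisfied).

Step 1: Compute V_q(n, t) = Σ_{j=0}^2 C(n, j) (q−1)^j.
  j = 0: C(8,0)·(6)^0 = 1·1 = 1.
  j = 1: C(8,1)·(6)^1 = 8·6 = 48.
  j = 2: C(8,2)·(6)^2 = 28·36 = 1008.
  V_q(n, t) = 1 + 48 + 1008 = 1057.
Step 2: q^n = 7^8 = 5764801.
Step 3: Hamming bound ⌊q^n / V_q(n,t)⌋ = ⌊5764801/1057⌋ = 5453.
Step 4: Compare |C| = 3216 to 5453: satisfied.
The claimed |C| lies below the Hamming bound.


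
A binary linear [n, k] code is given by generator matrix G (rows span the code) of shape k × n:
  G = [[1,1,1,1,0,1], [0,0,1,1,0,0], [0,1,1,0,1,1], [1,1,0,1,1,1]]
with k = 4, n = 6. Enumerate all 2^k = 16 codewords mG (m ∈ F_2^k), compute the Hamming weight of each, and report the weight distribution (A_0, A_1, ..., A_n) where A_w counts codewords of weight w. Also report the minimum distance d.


Weight distribution: A_0 = 1, A_1 = 1, A_2 = 4, A_3 = 4, A_4 = 3, A_5 = 3. Minimum distance d = 1.

Enumerate all 2^4 = 16 messages m ∈ F_2^4.
For each, compute codeword c = mG in F_2^6, then tally its weight.
  m = 0000 → c = 000000, weight = 0.
  m = 1000 → c = 111101, weight = 5.
  m = 0100 → c = 001100, weight = 2.
  m = 1100 → c = 110001, weight = 3.
  m = 0010 → c = 011011, weight = 4.
  m = 1010 → c = 100110, weight = 3.
  m = 0110 → c = 010111, weight = 4.
  m = 1110 → c = 101010, weight = 3.
  m = 0001 → c = 110111, weight = 5.
  m = 1001 → c = 001010, weight = 2.
  m = 0101 → c = 111011, weight = 5.
  m = 1101 → c = 000110, weight = 2.
  m = 0011 → c = 101100, weight = 3.
  m = 1011 → c = 010001, weight = 2.
  m = 0111 → c = 100000, weight = 1.
  m = 1111 → c = 011101, weight = 4.
Tally weights:
  weight 0: 1 codewords.
  weight 1: 1 codewords.
  weight 2: 4 codewords.
  weight 3: 4 codewords.
  weight 4: 3 codewords.
  weight 5: 3 codewords.
Minimum distance d = smallest w > 0 with A_w > 0 = 1.
Sanity: Σ A_w = 16 = 2^4 = 16 ✓.


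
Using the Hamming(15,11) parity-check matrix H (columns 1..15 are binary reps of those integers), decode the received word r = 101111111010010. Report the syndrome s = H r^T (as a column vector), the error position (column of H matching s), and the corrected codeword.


s = (0, 1, 1, 0)^T, error position = 6, corrected codeword c = 101110111010010

Compute s = H r^T mod 2 one row at a time:
  s_1 = 1 + 1 + 0 + 1 + 0 + 0 + 1 + 0 = 4 ≡ 0 (mod 2).
  s_2 = 1 + 1 + 1 + 1 + 0 + 0 + 1 + 0 = 5 ≡ 1 (mod 2).
  s_3 = 0 + 1 + 1 + 1 + 0 + 1 + 1 + 0 = 5 ≡ 1 (mod 2).
  s_4 = 1 + 1 + 1 + 1 + 1 + 1 + 0 + 0 = 6 ≡ 0 (mod 2).
s = (0, 1, 1, 0)^T — this equals column 6 of H (binary 0110), so error is at position 6.
Correct: flip bit 6 of r = 101111111010010 to get c = 101110111010010.


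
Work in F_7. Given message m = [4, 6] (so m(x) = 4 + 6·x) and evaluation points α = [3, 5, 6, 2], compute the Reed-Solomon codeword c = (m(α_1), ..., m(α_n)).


c = [1, 6, 5, 2]

Message polynomial: m(x) = 4 + 6·x (mod 7).
For each evaluation point α_i, compute m(α_i) mod 7:
  α_1 = 3: Horner steps 6 → 1, so m(3) = 1.
  α_2 = 5: Horner steps 6 → 6, so m(5) = 6.
  α_3 = 6: Horner steps 6 → 5, so m(6) = 5.
  α_4 = 2: Horner steps 6 → 2, so m(2) = 2.
Codeword c = [1, 6, 5, 2] ∈ F_7^4.


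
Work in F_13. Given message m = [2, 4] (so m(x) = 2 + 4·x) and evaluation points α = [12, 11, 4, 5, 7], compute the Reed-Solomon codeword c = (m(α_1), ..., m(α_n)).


c = [11, 7, 5, 9, 4]

Message polynomial: m(x) = 2 + 4·x (mod 13).
For each evaluation point α_i, compute m(α_i) mod 13:
  α_1 = 12: Horner steps 4 → 11, so m(12) = 11.
  α_2 = 11: Horner steps 4 → 7, so m(11) = 7.
  α_3 = 4: Horner steps 4 → 5, so m(4) = 5.
  α_4 = 5: Horner steps 4 → 9, so m(5) = 9.
  α_5 = 7: Horner steps 4 → 4, so m(7) = 4.
Codeword c = [11, 7, 5, 9, 4] ∈ F_13^5.


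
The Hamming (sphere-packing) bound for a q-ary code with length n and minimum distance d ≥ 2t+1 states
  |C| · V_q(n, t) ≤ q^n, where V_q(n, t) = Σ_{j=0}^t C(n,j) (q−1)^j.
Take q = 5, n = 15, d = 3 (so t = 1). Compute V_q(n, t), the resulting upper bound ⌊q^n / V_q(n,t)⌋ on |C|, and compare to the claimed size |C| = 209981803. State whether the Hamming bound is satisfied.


V_q(n, t) = 61, q^n = 30517578125, Hamming bound = 500288165, |C| = 209981803 ≤ bound (satisfied).

Step 1: Compute V_q(n, t) = Σ_{j=0}^1 C(n, j) (q−1)^j.
  j = 0: C(15,0)·(4)^0 = 1·1 = 1.
  j = 1: C(15,1)·(4)^1 = 15·4 = 60.
  V_q(n, t) = 1 + 60 = 61.
Step 2: q^n = 5^15 = 30517578125.
Step 3: Hamming bound ⌊q^n / V_q(n,t)⌋ = ⌊30517578125/61⌋ = 500288165.
Step 4: Compare |C| = 209981803 to 500288165: satisfied.
The claimed |C| lies below the Hamming bound.


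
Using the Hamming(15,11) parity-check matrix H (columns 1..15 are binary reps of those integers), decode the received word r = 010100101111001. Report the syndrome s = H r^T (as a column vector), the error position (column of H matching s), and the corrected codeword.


s = (1, 0, 1, 0)^T, error position = 10, corrected codeword c = 010100101011001

Compute s = H r^T mod 2 one row at a time:
  s_1 = 0 + 1 + 1 + 1 + 1 + 0 + 0 + 1 = 5 ≡ 1 (mod 2).
  s_2 = 1 + 0 + 0 + 1 + 1 + 0 + 0 + 1 = 4 ≡ 0 (mod 2).
  s_3 = 1 + 0 + 0 + 1 + 1 + 1 + 0 + 1 = 5 ≡ 1 (mod 2).
  s_4 = 0 + 0 + 0 + 1 + 1 + 1 + 0 + 1 = 4 ≡ 0 (mod 2).
s = (1, 0, 1, 0)^T — this equals column 10 of H (binary 1010), so error is at position 10.
Correct: flip bit 10 of r = 010100101111001 to get c = 010100101011001.


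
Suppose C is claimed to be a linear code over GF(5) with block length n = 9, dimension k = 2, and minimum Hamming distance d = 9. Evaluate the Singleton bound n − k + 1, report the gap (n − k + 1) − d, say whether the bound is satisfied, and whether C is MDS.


Singleton RHS = n − k + 1 = 8, slack = -1, bound violated (no such code; not MDS).

Singleton bound: d ≤ n − k + 1.
Here n = 9, k = 2, so n − k + 1 = 8.
Given d = 9, check d ≤ 8: NO.
Slack = (n − k + 1) − d = -1.
The slack is negative: d = 9 exceeds n − k + 1 = 8 by 1, so the Singleton bound is violated and no linear [9, 2, 9]_5 code can exist. In particular it is not MDS (MDS requires d = n − k + 1 exactly).
Description: the claimed parameters are [9, 2, 9]_5; such a code would be impossible (violates the Singleton bound).


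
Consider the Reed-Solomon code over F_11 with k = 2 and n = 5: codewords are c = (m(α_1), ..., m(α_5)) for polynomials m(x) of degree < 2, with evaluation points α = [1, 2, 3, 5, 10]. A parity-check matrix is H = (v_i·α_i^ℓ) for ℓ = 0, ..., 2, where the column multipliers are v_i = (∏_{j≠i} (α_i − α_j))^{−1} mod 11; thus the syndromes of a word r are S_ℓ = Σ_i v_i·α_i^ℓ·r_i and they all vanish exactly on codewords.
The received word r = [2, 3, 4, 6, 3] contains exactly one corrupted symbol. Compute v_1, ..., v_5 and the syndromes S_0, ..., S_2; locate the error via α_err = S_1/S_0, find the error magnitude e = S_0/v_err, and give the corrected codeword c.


S = (3, 8, 3), error at position 5, error magnitude e = 3, c = [2, 3, 4, 6, 0].

Step 1: column multipliers v_i = (∏_{j≠i}(α_i − α_j))^{−1} mod 11.
  i = 1 (α = 1): (1−2)(1−3)(1−5)(1−10) = (−1)·(−2)·(−4)·(−9) = 72 ≡ 6, so v_1 = 6^{−1} = 2 (mod 11).
  i = 2 (α = 2): (2−1)(2−3)(2−5)(2−10) = 1·(−1)·(−3)·(−8) = −24 ≡ 9, so v_2 = 9^{−1} = 5 (mod 11).
  i = 3 (α = 3): (3−1)(3−2)(3−5)(3−10) = 2·1·(−2)·(−7) = 28 ≡ 6, so v_3 = 6^{−1} = 2 (mod 11).
  i = 4 (α = 5): (5−1)(5−2)(5−3)(5−10) = 4·3·2·(−5) = −120 ≡ 1, so v_4 = 1^{−1} = 1 (mod 11).
  i = 5 (α = 10): (10−1)(10−2)(10−3)(10−5) = 9·8·7·5 = 2520 ≡ 1, so v_5 = 1^{−1} = 1 (mod 11).
  v = [2, 5, 2, 1, 1].
Step 2: syndromes of r = [2, 3, 4, 6, 3] (all sums mod 11).
  S_0 = Σ v_i r_i = 2·2 + 5·3 + 2·4 + 1·6 + 1·3 = 36 ≡ 3.
  S_1 = Σ v_i α_i r_i = 2·1·2 + 5·2·3 + 2·3·4 + 1·5·6 + 1·10·3 = 118 ≡ 8.
  α_i^2 mod 11 = [1, 4, 9, 3, 1].
  S_2 = Σ v_i α_i^2 r_i = 2·1·2 + 5·4·3 + 2·9·4 + 1·3·6 + 1·1·3 = 157 ≡ 3.
  S = (3, 8, 3) ≠ 0, so r is not a codeword (an error is present).
Step 3: locate the error. For a single error e at position i, S_ℓ = v_i·e·α_i^ℓ, so α_err = S_1/S_0.
  S_0^{−1} = 3^{−1} = 4 (mod 11), so α_err = 8·4 = 32 ≡ 10 = α_5. Error position i = 5.
  Consistency check: S_2/S_1 = 3·7 = 21 ≡ 10 = α_err ✓ (single-error assumption holds).
Step 4: error magnitude e = S_0/v_5 = S_0·∏_{j≠5}(α_5 − α_j) = 3·1 = 3 ≡ 3 (mod 11).
Step 5: correct position 5: c_5 = r_5 − e = 3 − 3 ≡ 0 (mod 11). Hence c = [2, 3, 4, 6, 0].
  Check: interpolating c through the α_i gives m(x) = 1 + 1·x (degree < 2) with m(α_i) = c_i for every i, so c is indeed a codeword.


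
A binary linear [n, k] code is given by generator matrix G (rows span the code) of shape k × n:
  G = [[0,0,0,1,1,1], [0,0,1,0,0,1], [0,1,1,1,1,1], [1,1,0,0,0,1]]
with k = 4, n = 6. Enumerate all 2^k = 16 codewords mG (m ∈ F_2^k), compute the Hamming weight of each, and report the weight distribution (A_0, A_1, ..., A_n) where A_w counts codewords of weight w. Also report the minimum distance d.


Weight distribution: A_0 = 1, A_1 = 1, A_2 = 3, A_3 = 6, A_4 = 3, A_5 = 1, A_6 = 1. Minimum distance d = 1.

Enumerate all 2^4 = 16 messages m ∈ F_2^4.
For each, compute codeword c = mG in F_2^6, then tally its weight.
  m = 0000 → c = 000000, weight = 0.
  m = 1000 → c = 000111, weight = 3.
  m = 0100 → c = 001001, weight = 2.
  m = 1100 → c = 001110, weight = 3.
  m = 0010 → c = 011111, weight = 5.
  m = 1010 → c = 011000, weight = 2.
  m = 0110 → c = 010110, weight = 3.
  m = 1110 → c = 010001, weight = 2.
  m = 0001 → c = 110001, weight = 3.
  m = 1001 → c = 110110, weight = 4.
  m = 0101 → c = 111000, weight = 3.
  m = 1101 → c = 111111, weight = 6.
  m = 0011 → c = 101110, weight = 4.
  m = 1011 → c = 101001, weight = 3.
  m = 0111 → c = 100111, weight = 4.
  m = 1111 → c = 100000, weight = 1.
Tally weights:
  weight 0: 1 codewords.
  weight 1: 1 codewords.
  weight 2: 3 codewords.
  weight 3: 6 codewords.
  weight 4: 3 codewords.
  weight 5: 1 codewords.
  weight 6: 1 codewords.
Minimum distance d = smallest w > 0 with A_w > 0 = 1.
Sanity: Σ A_w = 16 = 2^4 = 16 ✓.


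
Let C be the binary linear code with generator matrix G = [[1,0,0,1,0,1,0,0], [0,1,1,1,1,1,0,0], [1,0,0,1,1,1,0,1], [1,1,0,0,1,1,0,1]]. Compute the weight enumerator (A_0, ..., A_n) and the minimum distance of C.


Weight distribution: A_0 = 1, A_2 = 2, A_3 = 4, A_4 = 5, A_5 = 4. Minimum distance d = 2.

Enumerate all 2^4 = 16 messages m ∈ F_2^4.
For each, compute codeword c = mG in F_2^8, then tally its weight.
  m = 0000 → c = 00000000, weight = 0.
  m = 1000 → c = 10010100, weight = 3.
  m = 0100 → c = 01111100, weight = 5.
  m = 1100 → c = 11101000, weight = 4.
  m = 0010 → c = 10011101, weight = 5.
  m = 1010 → c = 00001001, weight = 2.
  m = 0110 → c = 11100001, weight = 4.
  m = 1110 → c = 01110101, weight = 5.
  m = 0001 → c = 11001101, weight = 5.
  m = 1001 → c = 01011001, weight = 4.
  m = 0101 → c = 10110001, weight = 4.
  m = 1101 → c = 00100101, weight = 3.
  m = 0011 → c = 01010000, weight = 2.
  m = 1011 → c = 11000100, weight = 3.
  m = 0111 → c = 00101100, weight = 3.
  m = 1111 → c = 10111000, weight = 4.
Tally weights:
  weight 0: 1 codewords.
  weight 2: 2 codewords.
  weight 3: 4 codewords.
  weight 4: 5 codewords.
  weight 5: 4 codewords.
Minimum distance d = smallest w > 0 with A_w > 0 = 2.
Sanity: Σ A_w = 16 = 2^4 = 16 ✓.


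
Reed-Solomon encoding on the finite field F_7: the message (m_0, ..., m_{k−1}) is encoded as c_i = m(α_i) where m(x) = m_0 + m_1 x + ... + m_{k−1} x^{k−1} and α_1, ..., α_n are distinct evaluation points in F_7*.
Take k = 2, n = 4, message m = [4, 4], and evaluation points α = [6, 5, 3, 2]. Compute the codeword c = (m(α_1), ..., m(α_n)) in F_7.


c = [0, 3, 2, 5]

Message polynomial: m(x) = 4 + 4·x (mod 7).
For each evaluation point α_i, compute m(α_i) mod 7:
  α_1 = 6: Horner steps 4 → 0, so m(6) = 0.
  α_2 = 5: Horner steps 4 → 3, so m(5) = 3.
  α_3 = 3: Horner steps 4 → 2, so m(3) = 2.
  α_4 = 2: Horner steps 4 → 5, so m(2) = 5.
Codeword c = [0, 3, 2, 5] ∈ F_7^4.


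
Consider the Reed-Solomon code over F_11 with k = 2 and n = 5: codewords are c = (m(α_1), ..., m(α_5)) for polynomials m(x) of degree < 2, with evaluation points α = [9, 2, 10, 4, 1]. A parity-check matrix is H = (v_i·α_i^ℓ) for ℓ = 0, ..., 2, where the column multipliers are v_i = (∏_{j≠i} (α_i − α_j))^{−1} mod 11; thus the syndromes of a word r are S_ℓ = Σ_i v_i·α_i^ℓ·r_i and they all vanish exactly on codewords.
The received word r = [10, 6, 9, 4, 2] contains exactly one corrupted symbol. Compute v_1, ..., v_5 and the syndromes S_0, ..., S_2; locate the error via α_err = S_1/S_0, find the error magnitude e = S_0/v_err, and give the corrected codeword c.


S = (4, 4, 4), error at position 5, error magnitude e = 6, c = [10, 6, 9, 4, 7].

Step 1: column multipliers v_i = (∏_{j≠i}(α_i − α_j))^{−1} mod 11.
  i = 1 (α = 9): (9−2)(9−10)(9−4)(9−1) = 7·(−1)·5·8 = −280 ≡ 6, so v_1 = 6^{−1} = 2 (mod 11).
  i = 2 (α = 2): (2−9)(2−10)(2−4)(2−1) = (−7)·(−8)·(−2)·1 = −112 ≡ 9, so v_2 = 9^{−1} = 5 (mod 11).
  i = 3 (α = 10): (10−9)(10−2)(10−4)(10−1) = 1·8·6·9 = 432 ≡ 3, so v_3 = 3^{−1} = 4 (mod 11).
  i = 4 (α = 4): (4−9)(4−2)(4−10)(4−1) = (−5)·2·(−6)·3 = 180 ≡ 4, so v_4 = 4^{−1} = 3 (mod 11).
  i = 5 (α = 1): (1−9)(1−2)(1−10)(1−4) = (−8)·(−1)·(−9)·(−3) = 216 ≡ 7, so v_5 = 7^{−1} = 8 (mod 11).
  v = [2, 5, 4, 3, 8].
Step 2: syndromes of r = [10, 6, 9, 4, 2] (all sums mod 11).
  S_0 = Σ v_i r_i = 2·10 + 5·6 + 4·9 + 3·4 + 8·2 = 114 ≡ 4.
  S_1 = Σ v_i α_i r_i = 2·9·10 + 5·2·6 + 4·10·9 + 3·4·4 + 8·1·2 = 664 ≡ 4.
  α_i^2 mod 11 = [4, 4, 1, 5, 1].
  S_2 = Σ v_i α_i^2 r_i = 2·4·10 + 5·4·6 + 4·1·9 + 3·5·4 + 8·1·2 = 312 ≡ 4.
  S = (4, 4, 4) ≠ 0, so r is not a codeword (an error is present).
Step 3: locate the error. For a single error e at position i, S_ℓ = v_i·e·α_i^ℓ, so α_err = S_1/S_0.
  S_0^{−1} = 4^{−1} = 3 (mod 11), so α_err = 4·3 = 12 ≡ 1 = α_5. Error position i = 5.
  Consistency check: S_2/S_1 = 4·3 = 12 ≡ 1 = α_err ✓ (single-error assumption holds).
Step 4: error magnitude e = S_0/v_5 = S_0·∏_{j≠5}(α_5 − α_j) = 4·7 = 28 ≡ 6 (mod 11).
Step 5: correct position 5: c_5 = r_5 − e = 2 − 6 ≡ 7 (mod 11). Hence c = [10, 6, 9, 4, 7].
  Check: interpolating c through the α_i gives m(x) = 8 + 10·x (degree < 2) with m(α_i) = c_i for every i, so c is indeed a codeword.


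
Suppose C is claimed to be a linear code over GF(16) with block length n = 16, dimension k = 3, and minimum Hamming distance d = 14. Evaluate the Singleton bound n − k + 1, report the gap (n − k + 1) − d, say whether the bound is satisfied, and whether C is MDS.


Singleton RHS = n − k + 1 = 14, slack = 0, bound satisfied, MDS.

Singleton bound: d ≤ n − k + 1.
Here n = 16, k = 3, so n − k + 1 = 14.
Given d = 14, check d ≤ 14: YES.
Slack = (n − k + 1) − d = 0.
The code is MDS (slack = 0).
Description: the claimed parameters are [16, 3, 14]_16; such a code would be MDS (meets Singleton bound).


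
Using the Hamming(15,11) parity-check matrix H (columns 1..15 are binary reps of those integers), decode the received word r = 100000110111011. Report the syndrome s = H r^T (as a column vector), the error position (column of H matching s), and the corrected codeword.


s = (0, 0, 1, 0)^T, error position = 2, corrected codeword c = 110000110111011

Compute s = H r^T mod 2 one row at a time:
  s_1 = 1 + 0 + 1 + 1 + 1 + 0 + 1 + 1 = 6 ≡ 0 (mod 2).
  s_2 = 0 + 0 + 0 + 1 + 1 + 0 + 1 + 1 = 4 ≡ 0 (mod 2).
  s_3 = 0 + 0 + 0 + 1 + 1 + 1 + 1 + 1 = 5 ≡ 1 (mod 2).
  s_4 = 1 + 0 + 0 + 1 + 0 + 1 + 0 + 1 = 4 ≡ 0 (mod 2).
s = (0, 0, 1, 0)^T — this equals column 2 of H (binary 0010), so error is at position 2.
Correct: flip bit 2 of r = 100000110111011 to get c = 110000110111011.


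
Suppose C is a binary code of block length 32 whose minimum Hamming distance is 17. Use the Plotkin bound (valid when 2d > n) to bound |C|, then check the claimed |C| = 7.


Plotkin bound M ≤ 16; given |C| = 7 ≤ bound (satisfied).

Check applicability: 2d = 34, n = 32.
2d − n = 2 > 0, so Plotkin applies.
Compute d/(2d−n) = 17/2 ≈ 8.5000.
⌊d/(2d−n)⌋ = 8.
Plotkin bound: M ≤ 2·8 = 16.
Given |C| = 7, check: satisfied.
This |C| is below the Plotkin bound.


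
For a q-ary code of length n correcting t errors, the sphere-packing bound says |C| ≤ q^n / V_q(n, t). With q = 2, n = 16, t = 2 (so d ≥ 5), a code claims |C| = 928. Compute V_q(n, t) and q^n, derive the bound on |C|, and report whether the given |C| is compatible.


V_q(n, t) = 137, q^n = 65536, Hamming bound = 478, |C| = 928 > bound (violated).

Step 1: Compute V_q(n, t) = Σ_{j=0}^2 C(n, j) (q−1)^j.
  j = 0: C(16,0)·(1)^0 = 1·1 = 1.
  j = 1: C(16,1)·(1)^1 = 16·1 = 16.
  j = 2: C(16,2)·(1)^2 = 120·1 = 120.
  V_q(n, t) = 1 + 16 + 120 = 137.
Step 2: q^n = 2^16 = 65536.
Step 3: Hamming bound ⌊q^n / V_q(n,t)⌋ = ⌊65536/137⌋ = 478.
Step 4: Compare |C| = 928 to 478: violated.
The claimed |C| lies above the Hamming bound, so no 2-ary code of length 16 with d ≥ 5 can have 928 codewords.


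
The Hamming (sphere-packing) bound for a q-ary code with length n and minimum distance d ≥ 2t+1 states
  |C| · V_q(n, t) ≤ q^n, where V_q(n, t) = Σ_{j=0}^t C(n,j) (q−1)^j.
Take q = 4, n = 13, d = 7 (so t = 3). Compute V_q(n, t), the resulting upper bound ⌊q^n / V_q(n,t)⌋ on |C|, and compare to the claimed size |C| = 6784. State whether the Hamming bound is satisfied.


V_q(n, t) = 8464, q^n = 67108864, Hamming bound = 7928, |C| = 6784 ≤ bound (satisfied).

Step 1: Compute V_q(n, t) = Σ_{j=0}^3 C(n, j) (q−1)^j.
  j = 0: C(13,0)·(3)^0 = 1·1 = 1.
  j = 1: C(13,1)·(3)^1 = 13·3 = 39.
  j = 2: C(13,2)·(3)^2 = 78·9 = 702.
  j = 3: C(13,3)·(3)^3 = 286·27 = 7722.
  V_q(n, t) = 1 + 39 + 702 + 7722 = 8464.
Step 2: q^n = 4^13 = 67108864.
Step 3: Hamming bound ⌊q^n / V_q(n,t)⌋ = ⌊67108864/8464⌋ = 7928.
Step 4: Compare |C| = 6784 to 7928: satisfied.
The claimed |C| lies below the Hamming bound.


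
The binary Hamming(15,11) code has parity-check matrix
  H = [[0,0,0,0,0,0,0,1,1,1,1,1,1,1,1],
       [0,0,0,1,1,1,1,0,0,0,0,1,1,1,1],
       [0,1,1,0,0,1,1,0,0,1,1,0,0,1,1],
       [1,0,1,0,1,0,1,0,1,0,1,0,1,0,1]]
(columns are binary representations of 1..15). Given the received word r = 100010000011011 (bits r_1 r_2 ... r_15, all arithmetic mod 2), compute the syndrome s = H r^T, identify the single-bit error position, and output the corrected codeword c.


s = (0, 0, 1, 0)^T, error position = 2, corrected codeword c = 110010000011011

Compute s = H r^T mod 2 one row at a time:
  s_1 = 0 + 0 + 0 + 1 + 1 + 0 + 1 + 1 = 4 ≡ 0 (mod 2).
  s_2 = 0 + 1 + 0 + 0 + 1 + 0 + 1 + 1 = 4 ≡ 0 (mod 2).
  s_3 = 0 + 0 + 0 + 0 + 0 + 1 + 1 + 1 = 3 ≡ 1 (mod 2).
  s_4 = 1 + 0 + 1 + 0 + 0 + 1 + 0 + 1 = 4 ≡ 0 (mod 2).
s = (0, 0, 1, 0)^T — this equals column 2 of H (binary 0010), so error is at position 2.
Correct: flip bit 2 of r = 100010000011011 to get c = 110010000011011.


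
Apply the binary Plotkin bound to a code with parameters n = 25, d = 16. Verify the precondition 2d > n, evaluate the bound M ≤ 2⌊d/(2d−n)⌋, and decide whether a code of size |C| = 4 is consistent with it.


Plotkin bound M ≤ 4; given |C| = 4 ≤ bound (satisfied).

Check applicability: 2d = 32, n = 25.
2d − n = 7 > 0, so Plotkin applies.
Compute d/(2d−n) = 16/7 ≈ 2.2857.
⌊d/(2d−n)⌋ = 2.
Plotkin bound: M ≤ 2·2 = 4.
Given |C| = 4, check: satisfied.
This |C| is at the Plotkin bound.


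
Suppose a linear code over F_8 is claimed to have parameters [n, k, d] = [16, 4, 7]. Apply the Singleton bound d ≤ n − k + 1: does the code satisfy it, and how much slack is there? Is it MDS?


Singleton RHS = n − k + 1 = 13, slack = 6, bound satisfied, not MDS.

Singleton bound: d ≤ n − k + 1.
Here n = 16, k = 4, so n − k + 1 = 13.
Given d = 7, check d ≤ 13: YES.
Slack = (n − k + 1) − d = 6.
The code is NOT MDS (slack = 6 > 0).
Description: the claimed parameters are [16, 4, 7]_8; such a code would be non-MDS.


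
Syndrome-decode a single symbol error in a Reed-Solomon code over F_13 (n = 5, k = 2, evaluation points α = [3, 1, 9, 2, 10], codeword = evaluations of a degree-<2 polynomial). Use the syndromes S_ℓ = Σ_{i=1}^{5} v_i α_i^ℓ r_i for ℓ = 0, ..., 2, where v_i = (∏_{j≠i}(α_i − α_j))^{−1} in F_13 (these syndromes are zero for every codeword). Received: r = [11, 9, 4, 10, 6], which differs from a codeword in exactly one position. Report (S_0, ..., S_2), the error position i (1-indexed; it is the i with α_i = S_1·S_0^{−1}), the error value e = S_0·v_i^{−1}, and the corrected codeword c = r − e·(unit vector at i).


S = (4, 1, 10), error at position 5, error magnitude e = 1, c = [11, 9, 4, 10, 5].

Step 1: column multipliers v_i = (∏_{j≠i}(α_i − α_j))^{−1} mod 13.
  i = 1 (α = 3): (3−1)(3−9)(3−2)(3−10) = 2·(−6)·1·(−7) = 84 ≡ 6, so v_1 = 6^{−1} = 11 (mod 13).
  i = 2 (α = 1): (1−3)(1−9)(1−2)(1−10) = (−2)·(−8)·(−1)·(−9) = 144 ≡ 1, so v_2 = 1^{−1} = 1 (mod 13).
  i = 3 (α = 9): (9−3)(9−1)(9−2)(9−10) = 6·8·7·(−1) = −336 ≡ 2, so v_3 = 2^{−1} = 7 (mod 13).
  i = 4 (α = 2): (2−3)(2−1)(2−9)(2−10) = (−1)·1·(−7)·(−8) = −56 ≡ 9, so v_4 = 9^{−1} = 3 (mod 13).
  i = 5 (α = 10): (10−3)(10−1)(10−9)(10−2) = 7·9·1·8 = 504 ≡ 10, so v_5 = 10^{−1} = 4 (mod 13).
  v = [11, 1, 7, 3, 4].
Step 2: syndromes of r = [11, 9, 4, 10, 6] (all sums mod 13).
  S_0 = Σ v_i r_i = 11·11 + 1·9 + 7·4 + 3·10 + 4·6 = 212 ≡ 4.
  S_1 = Σ v_i α_i r_i = 11·3·11 + 1·1·9 + 7·9·4 + 3·2·10 + 4·10·6 = 924 ≡ 1.
  α_i^2 mod 13 = [9, 1, 3, 4, 9].
  S_2 = Σ v_i α_i^2 r_i = 11·9·11 + 1·1·9 + 7·3·4 + 3·4·10 + 4·9·6 = 1518 ≡ 10.
  S = (4, 1, 10) ≠ 0, so r is not a codeword (an error is present).
Step 3: locate the error. For a single error e at position i, S_ℓ = v_i·e·α_i^ℓ, so α_err = S_1/S_0.
  S_0^{−1} = 4^{−1} = 10 (mod 13), so α_err = 1·10 = 10 ≡ 10 = α_5. Error position i = 5.
  Consistency check: S_2/S_1 = 10·1 = 10 ≡ 10 = α_err ✓ (single-error assumption holds).
Step 4: error magnitude e = S_0/v_5 = S_0·∏_{j≠5}(α_5 − α_j) = 4·10 = 40 ≡ 1 (mod 13).
Step 5: correct position 5: c_5 = r_5 − e = 6 − 1 ≡ 5 (mod 13). Hence c = [11, 9, 4, 10, 5].
  Check: interpolating c through the α_i gives m(x) = 8 + 1·x (degree < 2) with m(α_i) = c_i for every i, so c is indeed a codeword.


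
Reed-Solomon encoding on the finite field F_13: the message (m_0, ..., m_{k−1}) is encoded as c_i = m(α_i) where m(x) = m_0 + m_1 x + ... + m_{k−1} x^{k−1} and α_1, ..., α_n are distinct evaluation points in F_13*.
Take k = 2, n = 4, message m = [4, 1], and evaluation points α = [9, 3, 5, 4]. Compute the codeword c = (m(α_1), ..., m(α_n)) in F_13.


c = [0, 7, 9, 8]

Message polynomial: m(x) = 4 + 1·x (mod 13).
For each evaluation point α_i, compute m(α_i) mod 13:
  α_1 = 9: Horner steps 1 → 0, so m(9) = 0.
  α_2 = 3: Horner steps 1 → 7, so m(3) = 7.
  α_3 = 5: Horner steps 1 → 9, so m(5) = 9.
  α_4 = 4: Horner steps 1 → 8, so m(4) = 8.
Codeword c = [0, 7, 9, 8] ∈ F_13^4.


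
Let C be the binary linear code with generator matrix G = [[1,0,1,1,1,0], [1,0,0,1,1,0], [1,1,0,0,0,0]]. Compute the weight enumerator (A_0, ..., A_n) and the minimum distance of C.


Weight distribution: A_0 = 1, A_1 = 1, A_2 = 1, A_3 = 3, A_4 = 2. Minimum distance d = 1.

Enumerate all 2^3 = 8 messages m ∈ F_2^3.
For each, compute codeword c = mG in F_2^6, then tally its weight.
  m = 000 → c = 000000, weight = 0.
  m = 100 → c = 101110, weight = 4.
  m = 010 → c = 100110, weight = 3.
  m = 110 → c = 001000, weight = 1.
  m = 001 → c = 110000, weight = 2.
  m = 101 → c = 011110, weight = 4.
  m = 011 → c = 010110, weight = 3.
  m = 111 → c = 111000, weight = 3.
Tally weights:
  weight 0: 1 codewords.
  weight 1: 1 codewords.
  weight 2: 1 codewords.
  weight 3: 3 codewords.
  weight 4: 2 codewords.
Minimum distance d = smallest w > 0 with A_w > 0 = 1.
Sanity: Σ A_w = 8 = 2^3 = 8 ✓.


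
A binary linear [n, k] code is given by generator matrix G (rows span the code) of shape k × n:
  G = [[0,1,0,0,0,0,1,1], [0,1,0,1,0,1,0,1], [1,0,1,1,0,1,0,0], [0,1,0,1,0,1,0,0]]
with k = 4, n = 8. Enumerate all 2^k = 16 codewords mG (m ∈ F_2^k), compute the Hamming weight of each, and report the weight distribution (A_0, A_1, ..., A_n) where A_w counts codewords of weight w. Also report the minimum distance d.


Weight distribution: A_0 = 1, A_1 = 1, A_2 = 1, A_3 = 5, A_4 = 5, A_5 = 1, A_6 = 1, A_7 = 1. Minimum distance d = 1.

Enumerate all 2^4 = 16 messages m ∈ F_2^4.
For each, compute codeword c = mG in F_2^8, then tally its weight.
  m = 0000 → c = 00000000, weight = 0.
  m = 1000 → c = 01000011, weight = 3.
  m = 0100 → c = 01010101, weight = 4.
  m = 1100 → c = 00010110, weight = 3.
  m = 0010 → c = 10110100, weight = 4.
  m = 1010 → c = 11110111, weight = 7.
  m = 0110 → c = 11100001, weight = 4.
  m = 1110 → c = 10100010, weight = 3.
  m = 0001 → c = 01010100, weight = 3.
  m = 1001 → c = 00010111, weight = 4.
  m = 0101 → c = 00000001, weight = 1.
  m = 1101 → c = 01000010, weight = 2.
  m = 0011 → c = 11100000, weight = 3.
  m = 1011 → c = 10100011, weight = 4.
  m = 0111 → c = 10110101, weight = 5.
  m = 1111 → c = 11110110, weight = 6.
Tally weights:
  weight 0: 1 codewords.
  weight 1: 1 codewords.
  weight 2: 1 codewords.
  weight 3: 5 codewords.
  weight 4: 5 codewords.
  weight 5: 1 codewords.
  weight 6: 1 codewords.
  weight 7: 1 codewords.
Minimum distance d = smallest w > 0 with A_w > 0 = 1.
Sanity: Σ A_w = 16 = 2^4 = 16 ✓.


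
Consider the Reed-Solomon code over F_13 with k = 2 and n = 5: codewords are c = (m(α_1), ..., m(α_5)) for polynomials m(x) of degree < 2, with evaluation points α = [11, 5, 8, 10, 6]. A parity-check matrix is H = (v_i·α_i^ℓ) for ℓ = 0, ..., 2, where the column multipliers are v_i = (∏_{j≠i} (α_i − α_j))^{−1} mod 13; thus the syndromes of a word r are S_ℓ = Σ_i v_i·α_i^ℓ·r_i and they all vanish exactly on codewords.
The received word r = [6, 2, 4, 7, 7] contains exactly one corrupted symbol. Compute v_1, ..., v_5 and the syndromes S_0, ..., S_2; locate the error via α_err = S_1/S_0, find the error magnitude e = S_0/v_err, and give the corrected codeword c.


S = (7, 5, 11), error at position 4, error magnitude e = 6, c = [6, 2, 4, 1, 7].

Step 1: column multipliers v_i = (∏_{j≠i}(α_i − α_j))^{−1} mod 13.
  i = 1 (α = 11): (11−5)(11−8)(11−10)(11−6) = 6·3·1·5 = 90 ≡ 12, so v_1 = 12^{−1} = 12 (mod 13).
  i = 2 (α = 5): (5−11)(5−8)(5−10)(5−6) = (−6)·(−3)·(−5)·(−1) = 90 ≡ 12, so v_2 = 12^{−1} = 12 (mod 13).
  i = 3 (α = 8): (8−11)(8−5)(8−10)(8−6) = (−3)·3·(−2)·2 = 36 ≡ 10, so v_3 = 10^{−1} = 4 (mod 13).
  i = 4 (α = 10): (10−11)(10−5)(10−8)(10−6) = (−1)·5·2·4 = −40 ≡ 12, so v_4 = 12^{−1} = 12 (mod 13).
  i = 5 (α = 6): (6−11)(6−5)(6−8)(6−10) = (−5)·1·(−2)·(−4) = −40 ≡ 12, so v_5 = 12^{−1} = 12 (mod 13).
  v = [12, 12, 4, 12, 12].
Step 2: syndromes of r = [6, 2, 4, 7, 7] (all sums mod 13).
  S_0 = Σ v_i r_i = 12·6 + 12·2 + 4·4 + 12·7 + 12·7 = 280 ≡ 7.
  S_1 = Σ v_i α_i r_i = 12·11·6 + 12·5·2 + 4·8·4 + 12·10·7 + 12·6·7 = 2384 ≡ 5.
  α_i^2 mod 13 = [4, 12, 12, 9, 10].
  S_2 = Σ v_i α_i^2 r_i = 12·4·6 + 12·12·2 + 4·12·4 + 12·9·7 + 12·10·7 = 2364 ≡ 11.
  S = (7, 5, 11) ≠ 0, so r is not a codeword (an error is present).
Step 3: locate the error. For a single error e at position i, S_ℓ = v_i·e·α_i^ℓ, so α_err = S_1/S_0.
  S_0^{−1} = 7^{−1} = 2 (mod 13), so α_err = 5·2 = 10 ≡ 10 = α_4. Error position i = 4.
  Consistency check: S_2/S_1 = 11·8 = 88 ≡ 10 = α_err ✓ (single-error assumption holds).
Step 4: error magnitude e = S_0/v_4 = S_0·∏_{j≠4}(α_4 − α_j) = 7·12 = 84 ≡ 6 (mod 13).
Step 5: correct position 4: c_4 = r_4 − e = 7 − 6 ≡ 1 (mod 13). Hence c = [6, 2, 4, 1, 7].
  Check: interpolating c through the α_i gives m(x) = 3 + 5·x (degree < 2) with m(α_i) = c_i for every i, so c is indeed a codeword.
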